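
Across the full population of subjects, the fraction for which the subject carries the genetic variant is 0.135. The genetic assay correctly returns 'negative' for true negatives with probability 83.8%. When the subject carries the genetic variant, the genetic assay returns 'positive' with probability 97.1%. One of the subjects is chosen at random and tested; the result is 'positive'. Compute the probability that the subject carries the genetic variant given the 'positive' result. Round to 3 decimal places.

Write H for 'the subject carries the genetic variant'. Prior odds H:¬H = 0.135/0.865 = 0.15607. For the 'positive' outcome, the likelihood ratio is 0.971/0.162 = 5.9938.
Posterior odds = 0.15607 × 5.9938 = 0.93545, so P(H|E) = 0.93545/(1+0.93545) = 0.483.

P(H | E) ≈ 0.483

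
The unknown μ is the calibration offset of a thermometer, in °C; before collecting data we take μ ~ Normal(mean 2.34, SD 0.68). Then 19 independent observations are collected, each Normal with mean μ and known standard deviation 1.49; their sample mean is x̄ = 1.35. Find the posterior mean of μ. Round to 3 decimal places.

Posterior mean ≈ 1.550

With known σ, the Normal prior is conjugate. Weight on the data is w = (n/σ²)/(n/σ² + 1/τ₀²) = 8.55817/(8.55817+2.16263) = 0.79828.
Posterior mean = w·x̄ + (1−w)·μ₀ = 0.79828·1.35 + 0.20172·2.34 = 1.550.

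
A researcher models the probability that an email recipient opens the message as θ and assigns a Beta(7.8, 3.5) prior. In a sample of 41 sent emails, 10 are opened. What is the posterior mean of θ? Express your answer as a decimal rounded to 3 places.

Posterior mean ≈ 0.340

The binomial likelihood is conjugate to the Beta prior: with 10 successes and 31 failures, the posterior is Beta(7.8+10, 3.5+31) = Beta(17.8, 34.5).
E[θ | data] = 17.8/(17.8+34.5) = 0.340.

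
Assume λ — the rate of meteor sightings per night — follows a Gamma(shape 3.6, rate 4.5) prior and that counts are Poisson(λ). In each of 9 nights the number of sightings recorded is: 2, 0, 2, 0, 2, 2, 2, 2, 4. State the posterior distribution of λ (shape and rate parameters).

Posterior: Gamma(shape=19.6, rate=13.5)

The Poisson likelihood adds the total count to the shape and the number of exposure periods to the rate. Here ∑xᵢ = 16 and n = 9, so shape 3.6→19.6 and rate 4.5→13.5.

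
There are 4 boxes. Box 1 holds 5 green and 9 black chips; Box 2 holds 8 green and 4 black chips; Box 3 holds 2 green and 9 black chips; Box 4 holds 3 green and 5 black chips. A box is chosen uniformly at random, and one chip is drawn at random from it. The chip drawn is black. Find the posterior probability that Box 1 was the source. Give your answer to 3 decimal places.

Posterior probability ≈ 0.266

Tabulate prior·likelihood by source: [1] prior 0.25, lik 0.6429, product 0.1607; [2] prior 0.25, lik 0.3333, product 0.08333; [3] prior 0.25, lik 0.8182, product 0.2045; [4] prior 0.25, lik 0.625, product 0.1562.
Normalizing constant = 0.60484; the posterior for Box 1 is its product over the sum, 0.1607/0.60484 = 0.266.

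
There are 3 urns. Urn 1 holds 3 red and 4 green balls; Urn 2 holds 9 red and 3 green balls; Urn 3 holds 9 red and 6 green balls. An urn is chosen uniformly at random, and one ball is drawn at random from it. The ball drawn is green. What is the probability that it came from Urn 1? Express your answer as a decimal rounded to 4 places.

Posterior probability ≈ 0.4678

P(green|Urn 1) = 0.5714; P(green|Urn 2) = 0.25; P(green|Urn 3) = 0.4.
Prior × likelihood for each source: 0.333333·0.5714=0.1905, 0.333333·0.25=0.08333, 0.333333·0.4=0.1333. Summing gives P(green) = 0.40714.
P(Urn 1 | green) = 0.1905 / 0.40714 = 0.4678.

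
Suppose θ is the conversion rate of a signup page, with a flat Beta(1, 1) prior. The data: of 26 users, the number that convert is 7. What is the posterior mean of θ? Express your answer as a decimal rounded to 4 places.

Posterior mean ≈ 0.2857

Observing 7 successes and 19 failures updates Beta(1, 1) by adding the success and failure counts to the two shape parameters: α = 1+7 = 8, β = 1+19 = 20.
Posterior mean = α/(α+β) = 8/28 = 0.2857.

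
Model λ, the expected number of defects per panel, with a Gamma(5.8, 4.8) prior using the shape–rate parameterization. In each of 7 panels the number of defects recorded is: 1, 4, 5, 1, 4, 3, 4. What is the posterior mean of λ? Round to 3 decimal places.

Posterior mean ≈ 2.356

Total count ∑xᵢ = 22 over n = 7 panels.
Gamma is conjugate to the Poisson likelihood: posterior is Gamma(shape = 5.8+22 = 27.8, rate = 4.8+7 = 11.8).
E[λ | data] = 27.8/11.8 = 2.356.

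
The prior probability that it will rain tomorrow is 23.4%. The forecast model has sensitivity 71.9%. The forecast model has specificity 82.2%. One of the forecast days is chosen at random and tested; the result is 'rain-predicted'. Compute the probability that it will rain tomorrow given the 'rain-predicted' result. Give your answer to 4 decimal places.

Write H for 'it will rain tomorrow'. Prior odds H:¬H = 0.234/0.766 = 0.30548. For the 'rain-predicted' outcome, the likelihood ratio is 0.719/0.178 = 4.0393.
Posterior odds = 0.30548 × 4.0393 = 1.2339, so P(H|E) = 1.2339/(1+1.2339) = 0.5524.

P(H | E) ≈ 0.5524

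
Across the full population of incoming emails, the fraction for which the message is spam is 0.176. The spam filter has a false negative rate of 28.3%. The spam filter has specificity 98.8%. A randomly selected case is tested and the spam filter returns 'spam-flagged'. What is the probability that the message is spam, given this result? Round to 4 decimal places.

Write H for 'the message is spam'. Prior odds H:¬H = 0.176/0.824 = 0.21359. For the 'spam-flagged' outcome, the likelihood ratio is 0.717/0.012 = 59.750.
Posterior odds = 0.21359 × 59.750 = 12.762, so P(H|E) = 12.762/(1+12.762) = 0.9273.

P(H | E) ≈ 0.9273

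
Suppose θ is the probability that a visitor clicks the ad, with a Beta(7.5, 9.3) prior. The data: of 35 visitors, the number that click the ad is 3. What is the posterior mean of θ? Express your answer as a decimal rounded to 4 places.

Observing 3 successes and 32 failures updates Beta(7.5, 9.3) by adding the success and failure counts to the two shape parameters: α = 7.5+3 = 10.5, β = 9.3+32 = 41.3.
E[θ | data] = 10.5/(10.5+41.3) = 0.2027.

Posterior mean ≈ 0.2027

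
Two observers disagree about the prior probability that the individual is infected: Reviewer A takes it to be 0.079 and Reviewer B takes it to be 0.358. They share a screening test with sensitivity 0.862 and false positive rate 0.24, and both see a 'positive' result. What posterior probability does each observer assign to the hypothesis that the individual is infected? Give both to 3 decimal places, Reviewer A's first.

The likelihood ratio for a 'positive' result is 0.862/0.24 = 3.5917.
Reviewer A: prior odds 0.079/0.921 = 0.085776; posterior odds 0.30808; posterior probability 0.236.
Reviewer B: prior odds 0.358/0.642 = 0.55763; posterior odds 2.0028; posterior probability 0.667.

Reviewer A: 0.236; Reviewer B: 0.667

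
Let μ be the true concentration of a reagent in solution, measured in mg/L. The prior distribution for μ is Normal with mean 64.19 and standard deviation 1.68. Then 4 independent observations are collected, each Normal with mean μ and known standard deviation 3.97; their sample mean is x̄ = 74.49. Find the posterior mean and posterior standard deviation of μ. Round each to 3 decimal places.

With known σ, the Normal prior is conjugate. Weight on the data is w = (n/σ²)/(n/σ² + 1/τ₀²) = 0.253793/(0.253793+0.354308) = 0.41735.
Posterior mean = w·x̄ + (1−w)·μ₀ = 0.41735·74.49 + 0.58265·64.19 = 68.489. Posterior variance = 1/(0.253793+0.354308) = 1.64446, so SD = 1.282.

Posterior mean ≈ 68.489; posterior SD ≈ 1.282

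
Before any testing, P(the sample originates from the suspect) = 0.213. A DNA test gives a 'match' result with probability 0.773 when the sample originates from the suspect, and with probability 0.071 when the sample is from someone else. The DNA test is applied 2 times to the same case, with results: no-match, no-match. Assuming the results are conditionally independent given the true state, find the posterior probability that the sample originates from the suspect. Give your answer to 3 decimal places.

Posterior P(H) ≈ 0.016

Let H be the event that the sample originates from the suspect; start with P(H) = 0.213. P('match'|H) = 0.773, P('match'|¬H) = 0.071.
Update on result 1 ('no-match'): P(H) ← 0.227·0.2130 / (0.227·0.2130 + 0.929·0.7870) = 0.048351/0.77947 = 0.0620.
Update on result 2 ('no-match'): P(H) ← 0.227·0.0620 / (0.227·0.0620 + 0.929·0.9380) = 0.014081/0.88545 = 0.0159.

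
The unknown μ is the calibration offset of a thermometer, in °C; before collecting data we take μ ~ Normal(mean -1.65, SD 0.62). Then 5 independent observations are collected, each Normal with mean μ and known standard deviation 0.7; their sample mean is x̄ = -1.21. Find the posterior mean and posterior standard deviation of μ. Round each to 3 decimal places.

Posterior mean ≈ -1.299; posterior SD ≈ 0.279

Prior precision 1/τ₀² = 1/0.62² = 2.60146; data precision n/σ² = 5/0.7² = 10.2041.
Posterior precision = 2.60146 + 10.2041 = 12.8055, giving posterior SD = 1/√12.8055 = 0.279.
Posterior mean = (2.60146·-1.65 + 10.2041·-1.21) / 12.8055 = -1.299.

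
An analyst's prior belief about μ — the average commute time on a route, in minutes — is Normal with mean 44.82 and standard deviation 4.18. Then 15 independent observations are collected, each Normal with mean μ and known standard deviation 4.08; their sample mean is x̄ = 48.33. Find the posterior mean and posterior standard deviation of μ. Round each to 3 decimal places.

With known σ, the Normal prior is conjugate. Weight on the data is w = (n/σ²)/(n/σ² + 1/τ₀²) = 0.901096/(0.901096+0.0572331) = 0.94028.
Posterior mean = w·x̄ + (1−w)·μ₀ = 0.94028·48.33 + 0.059722·44.82 = 48.120. Posterior variance = 1/(0.901096+0.0572331) = 1.04348, so SD = 1.022.

Posterior mean ≈ 48.120; posterior SD ≈ 1.022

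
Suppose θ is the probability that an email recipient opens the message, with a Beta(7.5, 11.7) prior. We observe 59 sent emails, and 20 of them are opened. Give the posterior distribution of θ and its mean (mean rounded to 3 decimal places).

Posterior: Beta(27.5, 50.7); mean ≈ 0.352

The binomial likelihood is conjugate to the Beta prior: with 20 successes and 39 failures, the posterior is Beta(7.5+20, 11.7+39) = Beta(27.5, 50.7).
E[θ | data] = 27.5/(27.5+50.7) = 0.352.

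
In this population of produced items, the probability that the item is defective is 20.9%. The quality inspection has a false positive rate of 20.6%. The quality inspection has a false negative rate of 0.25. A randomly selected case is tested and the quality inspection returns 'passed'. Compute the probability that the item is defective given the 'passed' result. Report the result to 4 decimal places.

Write H for 'the item is defective'. Prior odds H:¬H = 0.209/0.791 = 0.26422. For the 'passed' outcome, the likelihood ratio is 0.25/0.794 = 0.31486.
Posterior odds = 0.26422 × 0.31486 = 0.083193, so P(H|E) = 0.083193/(1+0.083193) = 0.0768.

P(H | E) ≈ 0.0768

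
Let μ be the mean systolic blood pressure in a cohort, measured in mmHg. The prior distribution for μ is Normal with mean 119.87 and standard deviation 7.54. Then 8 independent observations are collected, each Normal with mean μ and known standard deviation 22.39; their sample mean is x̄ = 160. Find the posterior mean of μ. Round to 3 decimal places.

With known σ, the Normal prior is conjugate. Weight on the data is w = (n/σ²)/(n/σ² + 1/τ₀²) = 0.0159581/(0.0159581+0.0175897) = 0.47568.
Posterior mean = w·x̄ + (1−w)·μ₀ = 0.47568·160 + 0.52432·119.87 = 138.959.

Posterior mean ≈ 138.959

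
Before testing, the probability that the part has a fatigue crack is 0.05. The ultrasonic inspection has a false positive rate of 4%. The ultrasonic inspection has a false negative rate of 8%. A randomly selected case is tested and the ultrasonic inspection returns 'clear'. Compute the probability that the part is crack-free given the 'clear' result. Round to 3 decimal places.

P(¬H | E) ≈ 0.996

Write H for 'the part has a fatigue crack'. Prior odds H:¬H = 0.05/0.95 = 0.052632. For the 'clear' outcome, the likelihood ratio is 0.08/0.96 = 0.083333.
Posterior odds = 0.052632 × 0.083333 = 0.0043860, so P(H|E) = 0.0043860/(1+0.0043860) = 0.004. Then P(¬H|E) = 1 − 0.004 = 0.996.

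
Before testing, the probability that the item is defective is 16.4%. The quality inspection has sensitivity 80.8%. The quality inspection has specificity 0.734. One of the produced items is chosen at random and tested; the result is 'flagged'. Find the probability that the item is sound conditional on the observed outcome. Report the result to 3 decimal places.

P(¬H | E) ≈ 0.627

Let H be the event that the item is defective. P(H) = 0.164, so P(¬H) = 0.836. With E the 'flagged' result, P(E|H) = 0.808 and P(E|¬H) = 0.266.
P(E) = 0.808·0.164 + 0.266·0.836 = 0.13251 + 0.22238 = 0.35489.
By Bayes' theorem, P(H|E) = 0.13251 / 0.35489 = 0.373. Hence P(¬H|E) = 1 − 0.373 = 0.627.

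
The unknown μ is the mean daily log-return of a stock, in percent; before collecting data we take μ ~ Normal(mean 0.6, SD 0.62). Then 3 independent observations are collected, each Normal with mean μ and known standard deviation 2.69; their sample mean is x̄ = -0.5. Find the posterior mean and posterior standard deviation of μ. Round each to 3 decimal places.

With known σ, the Normal prior is conjugate. Weight on the data is w = (n/σ²)/(n/σ² + 1/τ₀²) = 0.414588/(0.414588+2.60146) = 0.13746.
Posterior mean = w·x̄ + (1−w)·μ₀ = 0.13746·-0.5 + 0.86254·0.6 = 0.449. Posterior variance = 1/(0.414588+2.60146) = 0.331560, so SD = 0.576.

Posterior mean ≈ 0.449; posterior SD ≈ 0.576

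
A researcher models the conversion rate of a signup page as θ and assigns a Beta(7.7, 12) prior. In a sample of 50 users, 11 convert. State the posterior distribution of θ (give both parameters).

Observing 11 successes and 39 failures updates Beta(7.7, 12) by adding the success and failure counts to the two shape parameters: α = 7.7+11 = 18.7, β = 12+39 = 51.

Posterior: Beta(18.7, 51)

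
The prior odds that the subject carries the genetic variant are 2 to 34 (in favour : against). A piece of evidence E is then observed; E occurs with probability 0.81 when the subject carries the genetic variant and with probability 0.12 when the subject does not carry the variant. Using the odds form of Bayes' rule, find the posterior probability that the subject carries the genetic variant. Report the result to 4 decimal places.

Prior odds = 2/34 = 0.058824. In log-odds, ln(0.058824) = -2.8332.
Add log likelihood ratio: ln(6.7500) = 1.9095.
Posterior log-odds = -0.92367, so posterior odds = exp(-0.92367) = 0.39706. Converting, P(H|E) = 0.39706/1.3971 = 0.2842.

Posterior probability ≈ 0.2842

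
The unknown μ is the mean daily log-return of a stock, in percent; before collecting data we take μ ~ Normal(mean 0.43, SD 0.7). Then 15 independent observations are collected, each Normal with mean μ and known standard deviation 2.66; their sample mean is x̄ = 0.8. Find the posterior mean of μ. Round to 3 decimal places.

Posterior mean ≈ 0.619

Prior precision 1/τ₀² = 1/0.7² = 2.04082; data precision n/σ² = 15/2.66² = 2.11996.
Posterior precision = 2.04082 + 2.11996 = 4.16078.
Posterior mean = (2.04082·0.43 + 2.11996·0.8) / 4.16078 = 0.619.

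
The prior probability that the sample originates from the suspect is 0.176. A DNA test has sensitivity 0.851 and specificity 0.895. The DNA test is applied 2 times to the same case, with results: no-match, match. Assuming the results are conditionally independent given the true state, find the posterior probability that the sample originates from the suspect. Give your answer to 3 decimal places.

With H the event that the sample originates from the suspect, the joint likelihood of the observed sequence is P(data|H) = 0.149·0.851 = 0.12680 and P(data|¬H) = 0.895·0.105 = 0.093975.
Bayes: P(H|data) = 0.176·0.12680 / (0.176·0.12680 + 0.824·0.093975) = 0.022317/0.099752 = 0.2237.

Posterior P(H) ≈ 0.224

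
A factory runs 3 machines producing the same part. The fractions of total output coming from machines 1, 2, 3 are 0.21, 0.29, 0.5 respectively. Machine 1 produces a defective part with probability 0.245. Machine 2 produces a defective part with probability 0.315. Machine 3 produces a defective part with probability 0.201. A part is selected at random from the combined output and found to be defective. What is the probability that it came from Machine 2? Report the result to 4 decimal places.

Posterior probability ≈ 0.3755

P(defective|M1) = 0.245; P(defective|M2) = 0.315; P(defective|M3) = 0.201.
Prior × likelihood for each source: 0.21·0.245=0.05145, 0.29·0.315=0.09135, 0.5·0.201=0.1005. Summing gives P(defective) = 0.24330.
P(Machine 2 | defective) = 0.09135 / 0.24330 = 0.3755.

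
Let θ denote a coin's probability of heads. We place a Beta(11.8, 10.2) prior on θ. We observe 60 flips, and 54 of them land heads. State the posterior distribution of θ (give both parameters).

Posterior: Beta(65.8, 16.2)

The binomial likelihood is conjugate to the Beta prior: with 54 successes and 6 failures, the posterior is Beta(11.8+54, 10.2+6) = Beta(65.8, 16.2).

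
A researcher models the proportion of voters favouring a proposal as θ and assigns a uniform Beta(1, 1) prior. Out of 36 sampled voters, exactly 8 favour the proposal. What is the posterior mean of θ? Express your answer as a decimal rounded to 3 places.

The binomial likelihood is conjugate to the Beta prior: with 8 successes and 28 failures, the posterior is Beta(1+8, 1+28) = Beta(9, 29).
E[θ | data] = 9/(9+29) = 0.237.

Posterior mean ≈ 0.237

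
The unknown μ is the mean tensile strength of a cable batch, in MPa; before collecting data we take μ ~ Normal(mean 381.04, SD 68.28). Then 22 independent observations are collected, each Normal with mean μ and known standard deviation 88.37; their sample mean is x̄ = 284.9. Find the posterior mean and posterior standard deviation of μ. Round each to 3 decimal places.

Posterior mean ≈ 291.702; posterior SD ≈ 18.162

Prior precision 1/τ₀² = 1/68.28² = 0.00021449; data precision n/σ² = 22/88.37² = 0.00281717.
Posterior precision = 0.00021449 + 0.00281717 = 0.00303166, giving posterior SD = 1/√0.00303166 = 18.162.
Posterior mean = (0.00021449·381.04 + 0.00281717·284.9) / 0.00303166 = 291.702.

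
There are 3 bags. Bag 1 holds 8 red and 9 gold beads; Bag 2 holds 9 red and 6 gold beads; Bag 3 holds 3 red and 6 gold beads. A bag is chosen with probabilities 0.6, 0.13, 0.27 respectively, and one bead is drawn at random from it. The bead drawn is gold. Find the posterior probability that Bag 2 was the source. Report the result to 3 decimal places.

Tabulate prior·likelihood by source: [1] prior 0.6, lik 0.5294, product 0.3176; [2] prior 0.13, lik 0.4, product 0.05200; [3] prior 0.27, lik 0.6667, product 0.1800.
Normalizing constant = 0.54965; the posterior for Bag 2 is its product over the sum, 0.05200/0.54965 = 0.095.

Posterior probability ≈ 0.095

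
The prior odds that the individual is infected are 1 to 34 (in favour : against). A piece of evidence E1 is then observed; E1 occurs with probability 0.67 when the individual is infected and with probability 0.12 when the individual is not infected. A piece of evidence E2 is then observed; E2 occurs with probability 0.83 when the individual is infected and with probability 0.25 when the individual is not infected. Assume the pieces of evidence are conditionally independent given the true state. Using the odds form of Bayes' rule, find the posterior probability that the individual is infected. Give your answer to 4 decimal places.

Posterior probability ≈ 0.3528

Prior odds = 1/34 = 0.029412.
Likelihood ratio for E1 = 0.67/0.12 = 5.5833.
Likelihood ratio for E2 = 0.83/0.25 = 3.3200.
Posterior odds = prior odds × LR₁ × LR₂ = 0.54520.
Posterior probability = odds/(1+odds) = 0.54520/1.5452 = 0.3528.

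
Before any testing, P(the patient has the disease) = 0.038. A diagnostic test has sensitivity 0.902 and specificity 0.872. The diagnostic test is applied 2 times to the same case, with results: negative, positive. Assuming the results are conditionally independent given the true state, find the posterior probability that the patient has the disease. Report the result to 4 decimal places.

Posterior P(H) ≈ 0.0303

Let H be the event that the patient has the disease; start with P(H) = 0.038. P('positive'|H) = 0.902, P('positive'|¬H) = 0.128.
Update on result 1 ('negative'): P(H) ← 0.098·0.0380 / (0.098·0.0380 + 0.872·0.9620) = 0.0037240/0.84259 = 0.0044.
Update on result 2 ('positive'): P(H) ← 0.902·0.0044 / (0.902·0.0044 + 0.128·0.9956) = 0.0039866/0.13142 = 0.0303.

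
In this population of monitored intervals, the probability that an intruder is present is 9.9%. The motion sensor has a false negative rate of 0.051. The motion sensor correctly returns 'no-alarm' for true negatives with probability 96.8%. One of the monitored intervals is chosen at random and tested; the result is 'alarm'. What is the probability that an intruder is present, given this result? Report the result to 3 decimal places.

P(H | E) ≈ 0.765

Write H for 'an intruder is present'. Prior odds H:¬H = 0.099/0.901 = 0.10988. For the 'alarm' outcome, the likelihood ratio is 0.949/0.032 = 29.656.
Posterior odds = 0.10988 × 29.656 = 3.2586, so P(H|E) = 3.2586/(1+3.2586) = 0.765.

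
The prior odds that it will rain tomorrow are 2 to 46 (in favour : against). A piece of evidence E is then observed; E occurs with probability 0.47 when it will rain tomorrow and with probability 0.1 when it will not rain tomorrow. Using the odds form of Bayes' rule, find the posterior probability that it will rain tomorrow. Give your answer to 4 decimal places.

Posterior probability ≈ 0.1697

Prior odds = 2/46 = 0.043478. In log-odds, ln(0.043478) = -3.1355.
Add log likelihood ratio: ln(4.7000) = 1.5476.
Posterior log-odds = -1.5879, so posterior odds = exp(-1.5879) = 0.20435. Converting, P(H|E) = 0.20435/1.2043 = 0.1697.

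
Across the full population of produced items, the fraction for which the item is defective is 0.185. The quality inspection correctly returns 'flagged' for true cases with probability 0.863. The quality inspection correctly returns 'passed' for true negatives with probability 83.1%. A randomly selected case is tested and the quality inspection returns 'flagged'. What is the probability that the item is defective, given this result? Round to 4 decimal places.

Write H for 'the item is defective'. Prior odds H:¬H = 0.185/0.815 = 0.22699. For the 'flagged' outcome, the likelihood ratio is 0.863/0.169 = 5.1065.
Posterior odds = 0.22699 × 5.1065 = 1.1591, so P(H|E) = 1.1591/(1+1.1591) = 0.5369.

P(H | E) ≈ 0.5369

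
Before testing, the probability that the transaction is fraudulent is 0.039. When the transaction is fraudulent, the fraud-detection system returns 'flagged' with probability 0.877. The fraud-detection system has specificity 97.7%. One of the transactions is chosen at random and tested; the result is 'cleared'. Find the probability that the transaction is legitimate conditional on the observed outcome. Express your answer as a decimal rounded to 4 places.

P(¬H | E) ≈ 0.9949

Let H be the event that the transaction is fraudulent. P(H) = 0.039, so P(¬H) = 0.961. With E the 'cleared' result, P(E|H) = 0.123 and P(E|¬H) = 0.977.
P(E) = 0.123·0.039 + 0.977·0.961 = 0.0047970 + 0.93890 = 0.94369.
By Bayes' theorem, P(H|E) = 0.0047970 / 0.94369 = 0.0051. Hence P(¬H|E) = 1 − 0.0051 = 0.9949.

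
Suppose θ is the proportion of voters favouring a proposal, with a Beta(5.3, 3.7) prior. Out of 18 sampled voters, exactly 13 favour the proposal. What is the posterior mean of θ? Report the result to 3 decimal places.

Observing 13 successes and 5 failures updates Beta(5.3, 3.7) by adding the success and failure counts to the two shape parameters: α = 5.3+13 = 18.3, β = 3.7+5 = 8.7.
Posterior mean = α/(α+β) = 18.3/27 = 0.678.

Posterior mean ≈ 0.678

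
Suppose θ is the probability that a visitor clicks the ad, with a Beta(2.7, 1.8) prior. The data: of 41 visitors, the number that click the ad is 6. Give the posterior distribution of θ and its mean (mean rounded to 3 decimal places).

Posterior: Beta(8.7, 36.8); mean ≈ 0.191

The binomial likelihood is conjugate to the Beta prior: with 6 successes and 35 failures, the posterior is Beta(2.7+6, 1.8+35) = Beta(8.7, 36.8).
Posterior mean = α/(α+β) = 8.7/45.5 = 0.191.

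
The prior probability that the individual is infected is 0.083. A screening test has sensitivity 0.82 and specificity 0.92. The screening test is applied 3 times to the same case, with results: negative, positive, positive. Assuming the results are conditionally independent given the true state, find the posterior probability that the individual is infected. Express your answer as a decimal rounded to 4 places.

Posterior P(H) ≈ 0.6504

Let H be the event that the individual is infected; start with P(H) = 0.083. P('positive'|H) = 0.82, P('positive'|¬H) = 0.08.
Update on result 1 ('negative'): P(H) ← 0.18·0.0830 / (0.18·0.0830 + 0.92·0.9170) = 0.014940/0.85858 = 0.0174.
Update on result 2 ('positive'): P(H) ← 0.82·0.0174 / (0.82·0.0174 + 0.08·0.9826) = 0.014269/0.092877 = 0.1536.
Update on result 3 ('positive'): P(H) ← 0.82·0.1536 / (0.82·0.1536 + 0.08·0.8464) = 0.12598/0.19369 = 0.6504.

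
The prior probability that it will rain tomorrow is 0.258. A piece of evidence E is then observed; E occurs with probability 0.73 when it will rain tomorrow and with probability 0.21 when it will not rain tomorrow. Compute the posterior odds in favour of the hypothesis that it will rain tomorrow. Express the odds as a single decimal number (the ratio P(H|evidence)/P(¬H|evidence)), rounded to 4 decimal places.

Posterior odds ≈ 1.2087

Prior odds = 0.258/(1−0.258) = 0.34771. In log-odds, ln(0.34771) = -1.0564.
Add log likelihood ratio: ln(3.4762) = 1.2459.
Posterior log-odds = 0.18955, so posterior odds = exp(0.18955) = 1.2087.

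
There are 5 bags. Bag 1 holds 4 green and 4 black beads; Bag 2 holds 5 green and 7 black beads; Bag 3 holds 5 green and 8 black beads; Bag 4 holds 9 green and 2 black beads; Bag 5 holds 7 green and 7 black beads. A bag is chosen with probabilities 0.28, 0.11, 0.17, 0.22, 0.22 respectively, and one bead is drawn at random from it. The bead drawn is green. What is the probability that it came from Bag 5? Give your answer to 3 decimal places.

P(green|Bag 1) = 0.5; P(green|Bag 2) = 0.4167; P(green|Bag 3) = 0.3846; P(green|Bag 4) = 0.8182; P(green|Bag 5) = 0.5.
Prior × likelihood for each source: 0.28·0.5=0.1400, 0.11·0.4167=0.04583, 0.17·0.3846=0.06538, 0.22·0.8182=0.1800, 0.22·0.5=0.1100. Summing gives P(green) = 0.54122.
P(Bag 5 | green) = 0.1100 / 0.54122 = 0.203.

Posterior probability ≈ 0.203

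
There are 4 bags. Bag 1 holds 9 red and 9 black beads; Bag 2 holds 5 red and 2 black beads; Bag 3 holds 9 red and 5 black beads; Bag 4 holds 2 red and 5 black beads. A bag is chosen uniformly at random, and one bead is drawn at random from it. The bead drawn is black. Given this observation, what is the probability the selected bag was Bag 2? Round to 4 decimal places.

Posterior probability ≈ 0.1538

Tabulate prior·likelihood by source: [1] prior 0.25, lik 0.5, product 0.1250; [2] prior 0.25, lik 0.2857, product 0.07143; [3] prior 0.25, lik 0.3571, product 0.08929; [4] prior 0.25, lik 0.7143, product 0.1786.
Normalizing constant = 0.46429; the posterior for Bag 2 is its product over the sum, 0.07143/0.46429 = 0.1538.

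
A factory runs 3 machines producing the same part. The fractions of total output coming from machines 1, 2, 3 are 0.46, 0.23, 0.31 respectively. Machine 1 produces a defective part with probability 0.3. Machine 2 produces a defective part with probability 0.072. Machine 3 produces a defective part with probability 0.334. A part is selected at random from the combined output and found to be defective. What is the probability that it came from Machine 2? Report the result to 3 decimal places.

P(defective|M1) = 0.3; P(defective|M2) = 0.072; P(defective|M3) = 0.334.
Prior × likelihood for each source: 0.46·0.3=0.1380, 0.23·0.072=0.01656, 0.31·0.334=0.1035. Summing gives P(defective) = 0.25810.
P(Machine 2 | defective) = 0.01656 / 0.25810 = 0.064.

Posterior probability ≈ 0.064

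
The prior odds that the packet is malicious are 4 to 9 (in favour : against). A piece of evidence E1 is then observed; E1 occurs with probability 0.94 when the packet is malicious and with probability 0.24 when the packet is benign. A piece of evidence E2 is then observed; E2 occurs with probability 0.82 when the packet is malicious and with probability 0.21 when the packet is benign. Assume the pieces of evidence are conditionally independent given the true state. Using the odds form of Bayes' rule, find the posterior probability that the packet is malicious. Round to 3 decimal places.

Posterior probability ≈ 0.872

Prior odds = 4/9 = 0.44444. In log-odds, ln(0.44444) = -0.81093.
Add log likelihood ratios: ln(3.9167) + ln(3.9048) = 2.7274.
Posterior log-odds = 1.9165, so posterior odds = exp(1.9165) = 6.7972. Converting, P(H|E) = 6.7972/7.7972 = 0.872.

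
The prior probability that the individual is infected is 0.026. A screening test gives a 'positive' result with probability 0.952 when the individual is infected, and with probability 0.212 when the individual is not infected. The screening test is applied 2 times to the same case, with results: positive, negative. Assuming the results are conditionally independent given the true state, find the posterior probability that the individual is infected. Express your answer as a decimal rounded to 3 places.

Posterior P(H) ≈ 0.007

With H the event that the individual is infected, the joint likelihood of the observed sequence is P(data|H) = 0.952·0.048 = 0.045696 and P(data|¬H) = 0.212·0.788 = 0.16706.
Bayes: P(H|data) = 0.026·0.045696 / (0.026·0.045696 + 0.974·0.16706) = 0.0011881/0.16390 = 0.0072.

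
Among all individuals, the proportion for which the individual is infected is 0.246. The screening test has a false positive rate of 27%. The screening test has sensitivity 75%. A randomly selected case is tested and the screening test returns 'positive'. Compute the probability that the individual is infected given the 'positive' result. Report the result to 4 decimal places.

Write H for 'the individual is infected'. Prior odds H:¬H = 0.246/0.754 = 0.32626. For the 'positive' outcome, the likelihood ratio is 0.75/0.27 = 2.7778.
Posterior odds = 0.32626 × 2.7778 = 0.90628, so P(H|E) = 0.90628/(1+0.90628) = 0.4754.

P(H | E) ≈ 0.4754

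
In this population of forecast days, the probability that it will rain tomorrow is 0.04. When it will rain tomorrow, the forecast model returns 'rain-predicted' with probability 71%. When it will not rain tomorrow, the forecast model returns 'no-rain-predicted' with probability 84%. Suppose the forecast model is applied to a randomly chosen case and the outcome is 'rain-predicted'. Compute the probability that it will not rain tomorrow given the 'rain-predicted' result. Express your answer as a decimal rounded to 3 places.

P(¬H | E) ≈ 0.844

Write H for 'it will rain tomorrow'. Prior odds H:¬H = 0.04/0.96 = 0.041667. For the 'rain-predicted' outcome, the likelihood ratio is 0.71/0.16 = 4.4375.
Posterior odds = 0.041667 × 4.4375 = 0.18490, so P(H|E) = 0.18490/(1+0.18490) = 0.156. Then P(¬H|E) = 1 − 0.156 = 0.844.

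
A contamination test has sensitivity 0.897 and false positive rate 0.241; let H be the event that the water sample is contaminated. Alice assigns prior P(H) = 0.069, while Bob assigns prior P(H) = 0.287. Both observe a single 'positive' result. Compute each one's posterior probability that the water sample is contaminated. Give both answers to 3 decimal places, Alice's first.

Alice: 0.216; Bob: 0.600

The likelihood ratio for a 'positive' result is 0.897/0.241 = 3.7220.
Alice: prior odds 0.069/0.931 = 0.074114; posterior odds 0.27585; posterior probability 0.216.
Bob: prior odds 0.287/0.713 = 0.40252; posterior odds 1.4982; posterior probability 0.600.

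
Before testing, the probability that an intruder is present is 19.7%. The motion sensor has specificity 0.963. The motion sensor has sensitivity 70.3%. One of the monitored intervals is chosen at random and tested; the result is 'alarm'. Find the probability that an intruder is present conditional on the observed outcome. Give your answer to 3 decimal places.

Let H be the event that an intruder is present. P(H) = 0.197, so P(¬H) = 0.803. With E the 'alarm' result, P(E|H) = 0.703 and P(E|¬H) = 0.037.
P(E) = 0.703·0.197 + 0.037·0.803 = 0.13849 + 0.029711 = 0.16820.
By Bayes' theorem, P(H|E) = 0.13849 / 0.16820 = 0.823.

P(H | E) ≈ 0.823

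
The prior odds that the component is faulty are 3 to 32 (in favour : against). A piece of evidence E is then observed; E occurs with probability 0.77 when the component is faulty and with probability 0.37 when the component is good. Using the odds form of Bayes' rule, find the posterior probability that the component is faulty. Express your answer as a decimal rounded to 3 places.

Posterior probability ≈ 0.163

Prior odds = 3/32 = 0.093750.
Likelihood ratio for E = 0.77/0.37 = 2.0811.
Posterior odds = prior odds × LR = 0.19510.
Posterior probability = odds/(1+odds) = 0.19510/1.1951 = 0.163.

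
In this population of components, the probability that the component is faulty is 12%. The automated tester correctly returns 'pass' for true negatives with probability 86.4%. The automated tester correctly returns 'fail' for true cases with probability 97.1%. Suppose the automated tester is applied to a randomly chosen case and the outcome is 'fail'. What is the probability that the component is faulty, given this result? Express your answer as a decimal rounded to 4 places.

Write H for 'the component is faulty'. Prior odds H:¬H = 0.12/0.88 = 0.13636. For the 'fail' outcome, the likelihood ratio is 0.971/0.136 = 7.1397.
Posterior odds = 0.13636 × 7.1397 = 0.97360, so P(H|E) = 0.97360/(1+0.97360) = 0.4933.

P(H | E) ≈ 0.4933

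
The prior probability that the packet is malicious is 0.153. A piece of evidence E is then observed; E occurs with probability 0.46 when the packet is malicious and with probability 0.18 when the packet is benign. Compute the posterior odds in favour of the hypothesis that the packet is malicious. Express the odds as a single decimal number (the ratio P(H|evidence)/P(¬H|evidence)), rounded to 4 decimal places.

Posterior odds ≈ 0.4616

Prior odds = 0.153/(1−0.153) = 0.18064.
Likelihood ratio for E = 0.46/0.18 = 2.5556.
Posterior odds = prior odds × LR = 0.46163.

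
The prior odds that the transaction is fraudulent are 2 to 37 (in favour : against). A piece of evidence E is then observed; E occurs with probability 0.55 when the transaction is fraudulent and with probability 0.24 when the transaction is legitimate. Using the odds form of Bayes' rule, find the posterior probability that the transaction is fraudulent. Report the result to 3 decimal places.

Posterior probability ≈ 0.110

Prior odds = 2/37 = 0.054054.
Likelihood ratio for E = 0.55/0.24 = 2.2917.
Posterior odds = prior odds × LR = 0.12387.
Posterior probability = odds/(1+odds) = 0.12387/1.1239 = 0.110.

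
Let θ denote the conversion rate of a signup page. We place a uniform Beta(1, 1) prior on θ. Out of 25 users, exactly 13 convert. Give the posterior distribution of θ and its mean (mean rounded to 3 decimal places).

Posterior: Beta(14, 13); mean ≈ 0.519

Observing 13 successes and 12 failures updates Beta(1, 1) by adding the success and failure counts to the two shape parameters: α = 1+13 = 14, β = 1+12 = 13.
Posterior mean = α/(α+β) = 14/27 = 0.519.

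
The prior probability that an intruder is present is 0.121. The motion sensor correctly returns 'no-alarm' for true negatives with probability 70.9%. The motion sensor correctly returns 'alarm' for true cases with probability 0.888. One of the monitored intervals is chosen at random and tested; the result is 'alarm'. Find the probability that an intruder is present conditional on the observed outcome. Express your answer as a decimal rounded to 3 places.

Write H for 'an intruder is present'. Prior odds H:¬H = 0.121/0.879 = 0.13766. For the 'alarm' outcome, the likelihood ratio is 0.888/0.291 = 3.0515.
Posterior odds = 0.13766 × 3.0515 = 0.42006, so P(H|E) = 0.42006/(1+0.42006) = 0.296.

P(H | E) ≈ 0.296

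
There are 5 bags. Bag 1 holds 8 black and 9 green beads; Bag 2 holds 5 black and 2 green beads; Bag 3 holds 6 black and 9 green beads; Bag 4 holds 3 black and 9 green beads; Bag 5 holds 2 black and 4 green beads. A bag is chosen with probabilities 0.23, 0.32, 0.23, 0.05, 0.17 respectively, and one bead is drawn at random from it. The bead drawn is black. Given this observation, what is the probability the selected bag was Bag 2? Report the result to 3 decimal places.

Tabulate prior·likelihood by source: [1] prior 0.23, lik 0.4706, product 0.1082; [2] prior 0.32, lik 0.7143, product 0.2286; [3] prior 0.23, lik 0.4, product 0.09200; [4] prior 0.05, lik 0.25, product 0.01250; [5] prior 0.17, lik 0.3333, product 0.05667.
Normalizing constant = 0.49797; the posterior for Bag 2 is its product over the sum, 0.2286/0.49797 = 0.459.

Posterior probability ≈ 0.459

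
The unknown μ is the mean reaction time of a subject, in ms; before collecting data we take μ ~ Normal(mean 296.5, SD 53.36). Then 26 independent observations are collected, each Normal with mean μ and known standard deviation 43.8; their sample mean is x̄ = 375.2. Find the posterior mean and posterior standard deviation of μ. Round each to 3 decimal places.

Posterior mean ≈ 373.212; posterior SD ≈ 8.481

Prior precision 1/τ₀² = 1/53.36² = 0.00035121; data precision n/σ² = 26/43.8² = 0.0135527.
Posterior precision = 0.00035121 + 0.0135527 = 0.0139039, giving posterior SD = 1/√0.0139039 = 8.481.
Posterior mean = (0.00035121·296.5 + 0.0135527·375.2) / 0.0139039 = 373.212.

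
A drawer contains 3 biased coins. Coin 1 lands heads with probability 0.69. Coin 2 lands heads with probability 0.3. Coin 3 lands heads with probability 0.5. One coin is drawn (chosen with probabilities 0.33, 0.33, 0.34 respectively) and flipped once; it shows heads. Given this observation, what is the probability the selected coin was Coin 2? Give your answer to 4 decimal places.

P(heads|C1) = 0.69; P(heads|C2) = 0.3; P(heads|C3) = 0.5.
Prior × likelihood for each source: 0.33·0.69=0.2277, 0.33·0.3=0.09900, 0.34·0.5=0.1700. Summing gives P(heads) = 0.49670.
P(Coin 2 | heads) = 0.09900 / 0.49670 = 0.1993.

Posterior probability ≈ 0.1993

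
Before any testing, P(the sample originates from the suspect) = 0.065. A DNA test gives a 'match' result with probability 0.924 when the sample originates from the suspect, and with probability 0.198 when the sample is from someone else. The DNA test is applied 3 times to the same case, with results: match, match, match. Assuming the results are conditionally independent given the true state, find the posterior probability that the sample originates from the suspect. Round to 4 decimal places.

With H the event that the sample originates from the suspect, the joint likelihood of the observed sequence is P(data|H) = 0.924·0.924·0.924 = 0.78889 and P(data|¬H) = 0.198·0.198·0.198 = 0.0077624.
Bayes: P(H|data) = 0.065·0.78889 / (0.065·0.78889 + 0.935·0.0077624) = 0.051278/0.058536 = 0.8760.

Posterior P(H) ≈ 0.8760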